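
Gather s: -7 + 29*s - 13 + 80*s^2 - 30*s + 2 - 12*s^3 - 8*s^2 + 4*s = -12*s^3 + 72*s^2 + 3*s - 18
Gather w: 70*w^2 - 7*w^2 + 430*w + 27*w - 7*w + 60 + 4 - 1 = 63*w^2 + 450*w + 63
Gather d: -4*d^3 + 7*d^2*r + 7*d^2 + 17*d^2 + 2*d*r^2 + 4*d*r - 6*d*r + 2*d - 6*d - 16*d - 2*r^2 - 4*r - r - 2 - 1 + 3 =-4*d^3 + d^2*(7*r + 24) + d*(2*r^2 - 2*r - 20) - 2*r^2 - 5*r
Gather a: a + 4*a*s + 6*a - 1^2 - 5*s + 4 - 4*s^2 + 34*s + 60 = a*(4*s + 7) - 4*s^2 + 29*s + 63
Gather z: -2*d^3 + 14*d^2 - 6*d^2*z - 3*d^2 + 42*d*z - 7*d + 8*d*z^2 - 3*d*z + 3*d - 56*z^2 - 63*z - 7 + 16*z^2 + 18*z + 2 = -2*d^3 + 11*d^2 - 4*d + z^2*(8*d - 40) + z*(-6*d^2 + 39*d - 45) - 5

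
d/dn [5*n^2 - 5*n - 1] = 10*n - 5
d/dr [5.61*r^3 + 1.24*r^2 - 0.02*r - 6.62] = 16.83*r^2 + 2.48*r - 0.02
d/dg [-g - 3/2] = -1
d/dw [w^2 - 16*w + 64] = 2*w - 16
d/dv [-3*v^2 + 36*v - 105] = 36 - 6*v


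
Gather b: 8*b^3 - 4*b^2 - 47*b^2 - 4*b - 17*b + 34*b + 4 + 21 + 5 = 8*b^3 - 51*b^2 + 13*b + 30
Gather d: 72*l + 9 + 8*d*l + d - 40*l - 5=d*(8*l + 1) + 32*l + 4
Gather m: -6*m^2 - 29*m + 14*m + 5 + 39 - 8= -6*m^2 - 15*m + 36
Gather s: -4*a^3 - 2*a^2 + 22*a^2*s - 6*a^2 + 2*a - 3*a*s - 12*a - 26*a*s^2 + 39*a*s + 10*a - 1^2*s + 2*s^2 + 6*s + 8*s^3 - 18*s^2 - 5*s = -4*a^3 - 8*a^2 + 8*s^3 + s^2*(-26*a - 16) + s*(22*a^2 + 36*a)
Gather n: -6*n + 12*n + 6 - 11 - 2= 6*n - 7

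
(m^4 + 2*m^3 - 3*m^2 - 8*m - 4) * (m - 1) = m^5 + m^4 - 5*m^3 - 5*m^2 + 4*m + 4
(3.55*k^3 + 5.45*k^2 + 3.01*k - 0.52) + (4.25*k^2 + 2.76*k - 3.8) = 3.55*k^3 + 9.7*k^2 + 5.77*k - 4.32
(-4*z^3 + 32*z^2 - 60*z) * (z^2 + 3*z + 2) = -4*z^5 + 20*z^4 + 28*z^3 - 116*z^2 - 120*z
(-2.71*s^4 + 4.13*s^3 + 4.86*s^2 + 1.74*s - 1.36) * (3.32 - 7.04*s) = 19.0784*s^5 - 38.0724*s^4 - 20.5028*s^3 + 3.8856*s^2 + 15.3512*s - 4.5152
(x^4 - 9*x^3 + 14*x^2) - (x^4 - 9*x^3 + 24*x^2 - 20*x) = -10*x^2 + 20*x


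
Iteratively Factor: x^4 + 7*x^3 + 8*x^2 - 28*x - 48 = (x - 2)*(x^3 + 9*x^2 + 26*x + 24) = (x - 2)*(x + 2)*(x^2 + 7*x + 12) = (x - 2)*(x + 2)*(x + 4)*(x + 3)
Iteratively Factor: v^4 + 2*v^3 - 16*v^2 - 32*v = (v + 2)*(v^3 - 16*v) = v*(v + 2)*(v^2 - 16) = v*(v - 4)*(v + 2)*(v + 4)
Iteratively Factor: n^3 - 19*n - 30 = (n + 2)*(n^2 - 2*n - 15) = (n + 2)*(n + 3)*(n - 5)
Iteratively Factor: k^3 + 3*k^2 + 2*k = (k + 1)*(k^2 + 2*k) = k*(k + 1)*(k + 2)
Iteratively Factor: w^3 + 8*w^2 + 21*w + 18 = (w + 2)*(w^2 + 6*w + 9) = (w + 2)*(w + 3)*(w + 3)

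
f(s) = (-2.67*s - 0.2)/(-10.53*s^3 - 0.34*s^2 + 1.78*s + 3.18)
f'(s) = (-2.67*s - 0.2)*(31.59*s^2 + 0.68*s - 1.78)/(-10.53*s^3 - 0.34*s^2 + 1.78*s + 3.18)^2 - 2.67/(-10.53*s^3 - 0.34*s^2 + 1.78*s + 3.18)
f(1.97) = 0.07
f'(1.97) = -0.08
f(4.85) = 0.01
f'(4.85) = -0.00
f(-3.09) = 0.03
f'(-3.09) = 0.02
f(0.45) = -0.47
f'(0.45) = -1.70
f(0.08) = -0.12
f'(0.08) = -0.75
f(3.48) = 0.02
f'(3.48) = -0.01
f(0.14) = -0.17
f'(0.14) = -0.73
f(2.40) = 0.05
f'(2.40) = -0.04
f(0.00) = -0.06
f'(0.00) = -0.80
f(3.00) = 0.03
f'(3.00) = -0.02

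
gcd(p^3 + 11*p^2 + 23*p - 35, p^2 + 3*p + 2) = 1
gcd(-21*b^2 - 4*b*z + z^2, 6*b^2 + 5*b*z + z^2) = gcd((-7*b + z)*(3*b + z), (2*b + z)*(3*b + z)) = 3*b + z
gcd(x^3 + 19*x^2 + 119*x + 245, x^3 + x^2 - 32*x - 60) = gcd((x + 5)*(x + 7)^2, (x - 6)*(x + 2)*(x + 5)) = x + 5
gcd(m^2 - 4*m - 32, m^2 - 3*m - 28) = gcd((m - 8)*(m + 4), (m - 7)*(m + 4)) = m + 4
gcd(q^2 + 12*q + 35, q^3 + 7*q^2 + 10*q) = q + 5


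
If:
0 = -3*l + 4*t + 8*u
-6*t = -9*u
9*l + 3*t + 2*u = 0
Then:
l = 0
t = 0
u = 0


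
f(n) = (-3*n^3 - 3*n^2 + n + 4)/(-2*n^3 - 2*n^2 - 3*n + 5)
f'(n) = (-9*n^2 - 6*n + 1)/(-2*n^3 - 2*n^2 - 3*n + 5) + (6*n^2 + 4*n + 3)*(-3*n^3 - 3*n^2 + n + 4)/(-2*n^3 - 2*n^2 - 3*n + 5)^2 = (22*n^3 - 10*n^2 - 14*n + 17)/(4*n^6 + 8*n^5 + 16*n^4 - 8*n^3 - 11*n^2 - 30*n + 25)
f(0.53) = 1.27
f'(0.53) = 1.54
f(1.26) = 0.92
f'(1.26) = 0.78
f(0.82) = 12.42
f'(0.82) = 1277.97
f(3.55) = 1.37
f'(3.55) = 0.06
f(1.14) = 0.80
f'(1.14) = 1.30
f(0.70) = 1.78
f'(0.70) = 6.47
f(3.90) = 1.38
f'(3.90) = 0.05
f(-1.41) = 0.46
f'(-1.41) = -0.38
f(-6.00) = 1.40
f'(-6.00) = -0.03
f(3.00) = 1.33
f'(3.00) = 0.08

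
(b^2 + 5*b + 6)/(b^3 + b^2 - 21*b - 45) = (b + 2)/(b^2 - 2*b - 15)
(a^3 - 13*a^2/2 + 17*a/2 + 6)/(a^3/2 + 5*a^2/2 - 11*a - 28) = (2*a^2 - 5*a - 3)/(a^2 + 9*a + 14)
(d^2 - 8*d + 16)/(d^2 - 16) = (d - 4)/(d + 4)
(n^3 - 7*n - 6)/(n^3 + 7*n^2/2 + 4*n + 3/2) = 2*(n^2 - n - 6)/(2*n^2 + 5*n + 3)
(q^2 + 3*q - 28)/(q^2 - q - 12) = (q + 7)/(q + 3)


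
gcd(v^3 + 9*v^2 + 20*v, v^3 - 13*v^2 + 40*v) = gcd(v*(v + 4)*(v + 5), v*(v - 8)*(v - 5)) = v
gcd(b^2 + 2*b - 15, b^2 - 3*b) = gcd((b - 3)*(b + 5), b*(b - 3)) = b - 3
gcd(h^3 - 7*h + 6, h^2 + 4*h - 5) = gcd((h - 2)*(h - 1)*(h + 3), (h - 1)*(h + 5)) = h - 1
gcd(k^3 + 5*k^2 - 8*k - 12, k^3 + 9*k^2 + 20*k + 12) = k^2 + 7*k + 6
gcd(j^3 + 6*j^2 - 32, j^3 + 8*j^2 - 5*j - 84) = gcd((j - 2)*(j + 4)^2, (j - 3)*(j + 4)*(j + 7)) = j + 4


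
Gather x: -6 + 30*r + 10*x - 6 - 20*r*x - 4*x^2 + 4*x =30*r - 4*x^2 + x*(14 - 20*r) - 12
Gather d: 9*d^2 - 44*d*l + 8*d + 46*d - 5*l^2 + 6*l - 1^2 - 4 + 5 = 9*d^2 + d*(54 - 44*l) - 5*l^2 + 6*l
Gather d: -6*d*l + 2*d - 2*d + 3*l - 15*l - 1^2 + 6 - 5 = -6*d*l - 12*l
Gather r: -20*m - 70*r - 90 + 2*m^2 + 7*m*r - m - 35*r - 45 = 2*m^2 - 21*m + r*(7*m - 105) - 135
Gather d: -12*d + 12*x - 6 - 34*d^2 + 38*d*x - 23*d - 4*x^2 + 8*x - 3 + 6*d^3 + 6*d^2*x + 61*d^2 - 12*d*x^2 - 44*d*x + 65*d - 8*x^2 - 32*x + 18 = 6*d^3 + d^2*(6*x + 27) + d*(-12*x^2 - 6*x + 30) - 12*x^2 - 12*x + 9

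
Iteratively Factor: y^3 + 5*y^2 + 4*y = (y + 1)*(y^2 + 4*y) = y*(y + 1)*(y + 4)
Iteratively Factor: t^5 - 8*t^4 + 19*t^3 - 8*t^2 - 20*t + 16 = (t + 1)*(t^4 - 9*t^3 + 28*t^2 - 36*t + 16) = (t - 1)*(t + 1)*(t^3 - 8*t^2 + 20*t - 16) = (t - 4)*(t - 1)*(t + 1)*(t^2 - 4*t + 4) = (t - 4)*(t - 2)*(t - 1)*(t + 1)*(t - 2)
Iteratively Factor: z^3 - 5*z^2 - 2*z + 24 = (z + 2)*(z^2 - 7*z + 12) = (z - 4)*(z + 2)*(z - 3)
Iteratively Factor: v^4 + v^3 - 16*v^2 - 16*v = (v + 1)*(v^3 - 16*v) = (v - 4)*(v + 1)*(v^2 + 4*v) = (v - 4)*(v + 1)*(v + 4)*(v)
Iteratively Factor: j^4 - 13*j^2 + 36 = (j + 3)*(j^3 - 3*j^2 - 4*j + 12) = (j + 2)*(j + 3)*(j^2 - 5*j + 6) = (j - 2)*(j + 2)*(j + 3)*(j - 3)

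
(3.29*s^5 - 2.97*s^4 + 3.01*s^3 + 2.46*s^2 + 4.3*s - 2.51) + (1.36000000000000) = 3.29*s^5 - 2.97*s^4 + 3.01*s^3 + 2.46*s^2 + 4.3*s - 1.15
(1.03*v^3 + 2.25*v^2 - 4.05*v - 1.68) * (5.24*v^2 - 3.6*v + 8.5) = 5.3972*v^5 + 8.082*v^4 - 20.567*v^3 + 24.9018*v^2 - 28.377*v - 14.28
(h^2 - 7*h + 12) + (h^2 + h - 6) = 2*h^2 - 6*h + 6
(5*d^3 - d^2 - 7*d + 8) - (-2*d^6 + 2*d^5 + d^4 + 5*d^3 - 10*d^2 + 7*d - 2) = 2*d^6 - 2*d^5 - d^4 + 9*d^2 - 14*d + 10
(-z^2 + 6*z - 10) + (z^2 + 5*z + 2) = 11*z - 8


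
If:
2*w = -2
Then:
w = -1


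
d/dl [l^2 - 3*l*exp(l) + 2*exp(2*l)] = -3*l*exp(l) + 2*l + 4*exp(2*l) - 3*exp(l)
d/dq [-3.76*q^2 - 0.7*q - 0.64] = -7.52*q - 0.7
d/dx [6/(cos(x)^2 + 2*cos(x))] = 12*(sin(x)/cos(x)^2 + tan(x))/(cos(x) + 2)^2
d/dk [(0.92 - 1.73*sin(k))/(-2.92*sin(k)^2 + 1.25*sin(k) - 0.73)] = (-5.0516*sin(k)^2 + 5.3728*sin(k) + 0.1129)*cos(k)/(8.5264*sin(k)^4 - 7.3*sin(k)^3 + 5.8257*sin(k)^2 - 1.825*sin(k) + 0.5329)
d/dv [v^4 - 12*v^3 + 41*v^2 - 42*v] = 4*v^3 - 36*v^2 + 82*v - 42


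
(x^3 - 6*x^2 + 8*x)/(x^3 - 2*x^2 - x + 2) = x*(x - 4)/(x^2 - 1)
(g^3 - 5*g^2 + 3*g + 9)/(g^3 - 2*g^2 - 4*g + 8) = (g^3 - 5*g^2 + 3*g + 9)/(g^3 - 2*g^2 - 4*g + 8)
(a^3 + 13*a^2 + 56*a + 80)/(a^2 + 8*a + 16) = a + 5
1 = 1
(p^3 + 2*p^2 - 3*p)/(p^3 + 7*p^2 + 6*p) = (p^2 + 2*p - 3)/(p^2 + 7*p + 6)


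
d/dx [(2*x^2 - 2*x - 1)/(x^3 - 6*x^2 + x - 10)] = (-2*x^4 + 4*x^3 - 7*x^2 - 52*x + 21)/(x^6 - 12*x^5 + 38*x^4 - 32*x^3 + 121*x^2 - 20*x + 100)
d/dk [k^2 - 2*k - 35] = 2*k - 2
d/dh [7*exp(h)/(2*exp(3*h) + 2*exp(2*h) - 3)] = 7*(-2*(3*exp(h) + 2)*exp(2*h) + 2*exp(3*h) + 2*exp(2*h) - 3)*exp(h)/(2*exp(3*h) + 2*exp(2*h) - 3)^2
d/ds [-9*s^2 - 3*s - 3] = -18*s - 3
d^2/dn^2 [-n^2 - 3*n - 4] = -2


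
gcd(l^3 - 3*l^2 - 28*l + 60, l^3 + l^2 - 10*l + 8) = l - 2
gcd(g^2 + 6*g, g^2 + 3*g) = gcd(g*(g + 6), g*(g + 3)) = g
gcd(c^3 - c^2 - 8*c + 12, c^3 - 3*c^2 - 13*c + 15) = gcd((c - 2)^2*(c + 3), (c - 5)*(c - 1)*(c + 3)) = c + 3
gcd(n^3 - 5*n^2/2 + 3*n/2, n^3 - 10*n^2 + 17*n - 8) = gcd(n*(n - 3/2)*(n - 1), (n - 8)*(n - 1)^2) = n - 1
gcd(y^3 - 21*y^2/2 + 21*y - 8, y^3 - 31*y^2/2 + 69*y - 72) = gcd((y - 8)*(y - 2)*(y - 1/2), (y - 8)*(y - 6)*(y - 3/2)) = y - 8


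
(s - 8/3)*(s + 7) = s^2 + 13*s/3 - 56/3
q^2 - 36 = (q - 6)*(q + 6)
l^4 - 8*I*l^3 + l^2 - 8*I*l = l*(l - 8*I)*(l - I)*(l + I)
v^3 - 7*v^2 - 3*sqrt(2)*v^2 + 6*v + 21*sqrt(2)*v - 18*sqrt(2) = (v - 6)*(v - 1)*(v - 3*sqrt(2))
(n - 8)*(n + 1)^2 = n^3 - 6*n^2 - 15*n - 8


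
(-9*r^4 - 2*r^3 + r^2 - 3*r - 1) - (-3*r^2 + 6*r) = -9*r^4 - 2*r^3 + 4*r^2 - 9*r - 1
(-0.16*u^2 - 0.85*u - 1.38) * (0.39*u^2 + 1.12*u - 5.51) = -0.0624*u^4 - 0.5107*u^3 - 0.6086*u^2 + 3.1379*u + 7.6038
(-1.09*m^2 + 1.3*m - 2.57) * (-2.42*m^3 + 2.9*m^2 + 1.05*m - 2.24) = 2.6378*m^5 - 6.307*m^4 + 8.8449*m^3 - 3.6464*m^2 - 5.6105*m + 5.7568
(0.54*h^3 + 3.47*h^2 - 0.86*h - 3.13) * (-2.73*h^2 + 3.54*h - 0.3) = -1.4742*h^5 - 7.5615*h^4 + 14.4696*h^3 + 4.4595*h^2 - 10.8222*h + 0.939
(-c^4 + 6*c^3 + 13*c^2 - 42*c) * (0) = 0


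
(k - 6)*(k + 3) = k^2 - 3*k - 18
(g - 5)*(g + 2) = g^2 - 3*g - 10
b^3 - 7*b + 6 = (b - 2)*(b - 1)*(b + 3)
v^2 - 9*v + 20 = (v - 5)*(v - 4)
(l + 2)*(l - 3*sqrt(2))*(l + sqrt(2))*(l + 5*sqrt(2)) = l^4 + 2*l^3 + 3*sqrt(2)*l^3 - 26*l^2 + 6*sqrt(2)*l^2 - 52*l - 30*sqrt(2)*l - 60*sqrt(2)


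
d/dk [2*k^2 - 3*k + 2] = 4*k - 3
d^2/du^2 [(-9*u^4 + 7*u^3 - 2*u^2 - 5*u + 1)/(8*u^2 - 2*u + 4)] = (-144*u^6 + 108*u^5 - 243*u^4 + 7*u^3 - 162*u^2 + 192*u - 25)/(64*u^6 - 48*u^5 + 108*u^4 - 49*u^3 + 54*u^2 - 12*u + 8)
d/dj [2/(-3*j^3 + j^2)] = 2*(9*j - 2)/(j^3*(3*j - 1)^2)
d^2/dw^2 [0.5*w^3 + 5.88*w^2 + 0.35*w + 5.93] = 3.0*w + 11.76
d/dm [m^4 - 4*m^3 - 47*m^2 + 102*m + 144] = 4*m^3 - 12*m^2 - 94*m + 102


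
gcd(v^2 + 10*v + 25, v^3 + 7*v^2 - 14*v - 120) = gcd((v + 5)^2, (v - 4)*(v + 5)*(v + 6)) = v + 5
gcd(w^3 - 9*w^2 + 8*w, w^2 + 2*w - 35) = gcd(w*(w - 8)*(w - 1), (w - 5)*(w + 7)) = 1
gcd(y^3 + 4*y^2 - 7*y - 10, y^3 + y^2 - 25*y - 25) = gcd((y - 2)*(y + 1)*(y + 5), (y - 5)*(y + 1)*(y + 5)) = y^2 + 6*y + 5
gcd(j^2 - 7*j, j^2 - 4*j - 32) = 1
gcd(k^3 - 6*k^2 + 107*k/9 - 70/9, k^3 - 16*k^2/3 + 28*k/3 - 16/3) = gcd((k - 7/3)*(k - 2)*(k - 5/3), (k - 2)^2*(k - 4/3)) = k - 2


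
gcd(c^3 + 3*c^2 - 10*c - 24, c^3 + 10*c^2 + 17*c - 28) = c + 4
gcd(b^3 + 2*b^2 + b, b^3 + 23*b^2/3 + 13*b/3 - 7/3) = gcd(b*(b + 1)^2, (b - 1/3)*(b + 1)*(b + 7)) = b + 1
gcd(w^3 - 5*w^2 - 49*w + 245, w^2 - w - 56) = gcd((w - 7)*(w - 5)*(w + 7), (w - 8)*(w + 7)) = w + 7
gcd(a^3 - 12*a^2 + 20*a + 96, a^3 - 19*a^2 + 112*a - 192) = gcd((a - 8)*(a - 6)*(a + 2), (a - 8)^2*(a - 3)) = a - 8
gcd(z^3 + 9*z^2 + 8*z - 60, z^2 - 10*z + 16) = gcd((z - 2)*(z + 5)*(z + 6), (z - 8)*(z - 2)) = z - 2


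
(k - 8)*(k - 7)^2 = k^3 - 22*k^2 + 161*k - 392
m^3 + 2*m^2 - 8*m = m*(m - 2)*(m + 4)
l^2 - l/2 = l*(l - 1/2)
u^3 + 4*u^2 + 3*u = u*(u + 1)*(u + 3)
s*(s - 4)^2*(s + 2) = s^4 - 6*s^3 + 32*s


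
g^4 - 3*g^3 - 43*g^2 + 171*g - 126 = (g - 6)*(g - 3)*(g - 1)*(g + 7)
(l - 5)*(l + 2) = l^2 - 3*l - 10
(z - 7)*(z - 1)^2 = z^3 - 9*z^2 + 15*z - 7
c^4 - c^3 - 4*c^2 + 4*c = c*(c - 2)*(c - 1)*(c + 2)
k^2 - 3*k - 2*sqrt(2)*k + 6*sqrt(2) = (k - 3)*(k - 2*sqrt(2))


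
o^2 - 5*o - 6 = (o - 6)*(o + 1)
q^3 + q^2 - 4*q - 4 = (q - 2)*(q + 1)*(q + 2)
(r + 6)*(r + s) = r^2 + r*s + 6*r + 6*s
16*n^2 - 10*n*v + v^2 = (-8*n + v)*(-2*n + v)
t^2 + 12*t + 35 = (t + 5)*(t + 7)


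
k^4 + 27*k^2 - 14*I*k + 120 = (k - 4*I)*(k - 3*I)*(k + 2*I)*(k + 5*I)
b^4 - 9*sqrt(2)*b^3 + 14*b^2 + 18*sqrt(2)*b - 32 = (b - 8*sqrt(2))*(b - sqrt(2))^2*(b + sqrt(2))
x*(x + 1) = x^2 + x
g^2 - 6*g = g*(g - 6)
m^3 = m^3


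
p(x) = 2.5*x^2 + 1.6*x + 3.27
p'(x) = 5.0*x + 1.6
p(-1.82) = 8.64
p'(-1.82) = -7.50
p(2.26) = 19.66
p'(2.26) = 12.90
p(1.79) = 14.14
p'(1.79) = 10.55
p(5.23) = 80.02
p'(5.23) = 27.75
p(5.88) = 99.11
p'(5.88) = 31.00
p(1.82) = 14.46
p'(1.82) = 10.70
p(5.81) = 96.96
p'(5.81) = 30.65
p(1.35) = 9.99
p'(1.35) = 8.35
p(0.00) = 3.27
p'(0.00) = 1.60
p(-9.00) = 191.37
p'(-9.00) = -43.40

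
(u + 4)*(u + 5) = u^2 + 9*u + 20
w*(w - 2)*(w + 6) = w^3 + 4*w^2 - 12*w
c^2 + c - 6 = (c - 2)*(c + 3)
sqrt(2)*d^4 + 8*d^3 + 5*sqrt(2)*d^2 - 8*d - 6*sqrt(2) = (d - 1)*(d + sqrt(2))*(d + 3*sqrt(2))*(sqrt(2)*d + sqrt(2))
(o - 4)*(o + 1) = o^2 - 3*o - 4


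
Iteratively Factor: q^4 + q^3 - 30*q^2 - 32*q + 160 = (q - 5)*(q^3 + 6*q^2 - 32) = (q - 5)*(q + 4)*(q^2 + 2*q - 8) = (q - 5)*(q - 2)*(q + 4)*(q + 4)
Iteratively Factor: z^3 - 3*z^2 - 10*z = (z + 2)*(z^2 - 5*z) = (z - 5)*(z + 2)*(z)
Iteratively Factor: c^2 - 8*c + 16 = (c - 4)*(c - 4)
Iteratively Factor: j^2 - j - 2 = (j - 2)*(j + 1)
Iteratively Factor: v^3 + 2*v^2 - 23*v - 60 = (v - 5)*(v^2 + 7*v + 12) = (v - 5)*(v + 3)*(v + 4)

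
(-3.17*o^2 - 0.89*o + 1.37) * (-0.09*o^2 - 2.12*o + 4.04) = 0.2853*o^4 + 6.8005*o^3 - 11.0433*o^2 - 6.5*o + 5.5348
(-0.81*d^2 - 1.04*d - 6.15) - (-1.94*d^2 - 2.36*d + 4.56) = 1.13*d^2 + 1.32*d - 10.71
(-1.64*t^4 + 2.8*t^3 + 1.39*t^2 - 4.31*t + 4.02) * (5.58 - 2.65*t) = 4.346*t^5 - 16.5712*t^4 + 11.9405*t^3 + 19.1777*t^2 - 34.7028*t + 22.4316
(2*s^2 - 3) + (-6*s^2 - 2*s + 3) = -4*s^2 - 2*s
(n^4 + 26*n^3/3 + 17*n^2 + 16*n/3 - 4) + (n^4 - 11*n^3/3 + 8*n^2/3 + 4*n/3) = 2*n^4 + 5*n^3 + 59*n^2/3 + 20*n/3 - 4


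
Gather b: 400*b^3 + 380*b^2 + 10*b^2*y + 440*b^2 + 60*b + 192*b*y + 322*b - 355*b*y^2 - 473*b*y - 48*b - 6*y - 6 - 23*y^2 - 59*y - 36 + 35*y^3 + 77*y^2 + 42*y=400*b^3 + b^2*(10*y + 820) + b*(-355*y^2 - 281*y + 334) + 35*y^3 + 54*y^2 - 23*y - 42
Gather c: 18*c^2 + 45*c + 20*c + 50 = 18*c^2 + 65*c + 50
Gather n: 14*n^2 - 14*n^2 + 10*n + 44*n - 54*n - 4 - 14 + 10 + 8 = 0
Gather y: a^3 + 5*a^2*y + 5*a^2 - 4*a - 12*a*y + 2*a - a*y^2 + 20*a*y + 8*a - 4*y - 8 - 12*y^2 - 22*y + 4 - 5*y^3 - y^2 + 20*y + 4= a^3 + 5*a^2 + 6*a - 5*y^3 + y^2*(-a - 13) + y*(5*a^2 + 8*a - 6)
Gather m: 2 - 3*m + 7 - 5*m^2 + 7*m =-5*m^2 + 4*m + 9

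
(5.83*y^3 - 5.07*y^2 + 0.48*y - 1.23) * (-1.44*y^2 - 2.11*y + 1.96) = -8.3952*y^5 - 5.0005*y^4 + 21.4333*y^3 - 9.1788*y^2 + 3.5361*y - 2.4108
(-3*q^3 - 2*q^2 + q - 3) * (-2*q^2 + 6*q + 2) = 6*q^5 - 14*q^4 - 20*q^3 + 8*q^2 - 16*q - 6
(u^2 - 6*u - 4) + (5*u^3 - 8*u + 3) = 5*u^3 + u^2 - 14*u - 1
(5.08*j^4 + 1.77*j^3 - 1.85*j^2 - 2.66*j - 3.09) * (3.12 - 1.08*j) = -5.4864*j^5 + 13.938*j^4 + 7.5204*j^3 - 2.8992*j^2 - 4.962*j - 9.6408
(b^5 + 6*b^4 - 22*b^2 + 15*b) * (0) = 0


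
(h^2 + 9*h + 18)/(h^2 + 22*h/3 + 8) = 3*(h + 3)/(3*h + 4)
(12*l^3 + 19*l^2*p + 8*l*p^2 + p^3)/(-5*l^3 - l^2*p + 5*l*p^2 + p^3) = (12*l^2 + 7*l*p + p^2)/(-5*l^2 + 4*l*p + p^2)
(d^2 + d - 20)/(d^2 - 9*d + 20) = (d + 5)/(d - 5)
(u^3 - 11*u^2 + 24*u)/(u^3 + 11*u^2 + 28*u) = (u^2 - 11*u + 24)/(u^2 + 11*u + 28)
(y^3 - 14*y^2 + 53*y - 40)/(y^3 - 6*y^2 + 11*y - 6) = (y^2 - 13*y + 40)/(y^2 - 5*y + 6)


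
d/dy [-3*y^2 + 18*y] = 18 - 6*y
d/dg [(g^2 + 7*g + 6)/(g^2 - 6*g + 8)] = (-13*g^2 + 4*g + 92)/(g^4 - 12*g^3 + 52*g^2 - 96*g + 64)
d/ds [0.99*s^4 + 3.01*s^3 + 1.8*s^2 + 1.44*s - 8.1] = 3.96*s^3 + 9.03*s^2 + 3.6*s + 1.44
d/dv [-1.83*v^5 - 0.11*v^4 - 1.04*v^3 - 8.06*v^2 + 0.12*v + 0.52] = -9.15*v^4 - 0.44*v^3 - 3.12*v^2 - 16.12*v + 0.12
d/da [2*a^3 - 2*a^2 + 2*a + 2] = 6*a^2 - 4*a + 2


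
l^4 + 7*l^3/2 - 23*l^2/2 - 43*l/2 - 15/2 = (l - 3)*(l + 1/2)*(l + 1)*(l + 5)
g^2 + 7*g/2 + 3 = (g + 3/2)*(g + 2)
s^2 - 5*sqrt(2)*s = s*(s - 5*sqrt(2))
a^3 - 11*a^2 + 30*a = a*(a - 6)*(a - 5)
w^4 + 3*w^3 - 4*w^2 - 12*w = w*(w - 2)*(w + 2)*(w + 3)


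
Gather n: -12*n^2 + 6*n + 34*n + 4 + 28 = -12*n^2 + 40*n + 32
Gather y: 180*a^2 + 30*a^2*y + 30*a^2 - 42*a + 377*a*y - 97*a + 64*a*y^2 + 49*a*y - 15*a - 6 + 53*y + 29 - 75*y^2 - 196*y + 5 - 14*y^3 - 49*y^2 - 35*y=210*a^2 - 154*a - 14*y^3 + y^2*(64*a - 124) + y*(30*a^2 + 426*a - 178) + 28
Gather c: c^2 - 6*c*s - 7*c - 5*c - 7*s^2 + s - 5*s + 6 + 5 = c^2 + c*(-6*s - 12) - 7*s^2 - 4*s + 11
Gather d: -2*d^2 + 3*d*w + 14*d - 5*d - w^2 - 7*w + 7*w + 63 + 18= -2*d^2 + d*(3*w + 9) - w^2 + 81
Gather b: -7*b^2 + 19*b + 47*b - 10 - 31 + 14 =-7*b^2 + 66*b - 27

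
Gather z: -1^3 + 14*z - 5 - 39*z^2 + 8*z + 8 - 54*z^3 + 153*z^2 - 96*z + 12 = -54*z^3 + 114*z^2 - 74*z + 14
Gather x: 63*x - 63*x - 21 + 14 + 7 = 0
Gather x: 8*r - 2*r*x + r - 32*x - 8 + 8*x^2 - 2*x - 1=9*r + 8*x^2 + x*(-2*r - 34) - 9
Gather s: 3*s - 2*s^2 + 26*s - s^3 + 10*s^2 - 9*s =-s^3 + 8*s^2 + 20*s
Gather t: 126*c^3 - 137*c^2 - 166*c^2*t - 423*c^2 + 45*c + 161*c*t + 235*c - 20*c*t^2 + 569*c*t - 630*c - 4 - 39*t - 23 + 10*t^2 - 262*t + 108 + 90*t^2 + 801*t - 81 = 126*c^3 - 560*c^2 - 350*c + t^2*(100 - 20*c) + t*(-166*c^2 + 730*c + 500)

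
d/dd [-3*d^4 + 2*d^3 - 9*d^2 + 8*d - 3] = -12*d^3 + 6*d^2 - 18*d + 8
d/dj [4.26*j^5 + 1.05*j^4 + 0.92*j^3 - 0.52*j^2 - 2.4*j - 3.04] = 21.3*j^4 + 4.2*j^3 + 2.76*j^2 - 1.04*j - 2.4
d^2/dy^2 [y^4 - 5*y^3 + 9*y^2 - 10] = 12*y^2 - 30*y + 18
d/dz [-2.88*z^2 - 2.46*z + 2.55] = -5.76*z - 2.46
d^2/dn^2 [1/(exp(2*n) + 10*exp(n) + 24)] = 2*(4*(exp(n) + 5)^2*exp(n) - (2*exp(n) + 5)*(exp(2*n) + 10*exp(n) + 24))*exp(n)/(exp(2*n) + 10*exp(n) + 24)^3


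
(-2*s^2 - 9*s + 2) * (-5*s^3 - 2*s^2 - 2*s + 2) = 10*s^5 + 49*s^4 + 12*s^3 + 10*s^2 - 22*s + 4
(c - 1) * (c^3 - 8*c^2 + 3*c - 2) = c^4 - 9*c^3 + 11*c^2 - 5*c + 2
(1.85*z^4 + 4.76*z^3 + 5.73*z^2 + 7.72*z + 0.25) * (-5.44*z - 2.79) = -10.064*z^5 - 31.0559*z^4 - 44.4516*z^3 - 57.9835*z^2 - 22.8988*z - 0.6975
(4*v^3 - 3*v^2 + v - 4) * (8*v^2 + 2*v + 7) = 32*v^5 - 16*v^4 + 30*v^3 - 51*v^2 - v - 28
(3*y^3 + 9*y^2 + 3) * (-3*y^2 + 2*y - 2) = -9*y^5 - 21*y^4 + 12*y^3 - 27*y^2 + 6*y - 6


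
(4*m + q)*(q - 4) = 4*m*q - 16*m + q^2 - 4*q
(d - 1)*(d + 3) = d^2 + 2*d - 3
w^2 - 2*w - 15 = (w - 5)*(w + 3)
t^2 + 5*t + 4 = (t + 1)*(t + 4)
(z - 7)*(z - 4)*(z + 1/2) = z^3 - 21*z^2/2 + 45*z/2 + 14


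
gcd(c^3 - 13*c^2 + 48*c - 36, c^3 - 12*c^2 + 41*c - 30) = c^2 - 7*c + 6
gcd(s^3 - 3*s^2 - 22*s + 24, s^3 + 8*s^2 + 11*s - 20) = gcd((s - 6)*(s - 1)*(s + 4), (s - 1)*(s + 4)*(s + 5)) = s^2 + 3*s - 4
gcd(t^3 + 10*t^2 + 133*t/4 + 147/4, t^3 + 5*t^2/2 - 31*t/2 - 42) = t^2 + 13*t/2 + 21/2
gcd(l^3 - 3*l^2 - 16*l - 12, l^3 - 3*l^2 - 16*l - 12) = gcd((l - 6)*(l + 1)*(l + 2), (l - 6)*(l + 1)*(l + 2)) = l^3 - 3*l^2 - 16*l - 12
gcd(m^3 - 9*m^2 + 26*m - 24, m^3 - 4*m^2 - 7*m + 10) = 1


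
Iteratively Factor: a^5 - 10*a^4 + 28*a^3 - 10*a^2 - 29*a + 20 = (a - 1)*(a^4 - 9*a^3 + 19*a^2 + 9*a - 20) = (a - 1)^2*(a^3 - 8*a^2 + 11*a + 20) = (a - 4)*(a - 1)^2*(a^2 - 4*a - 5) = (a - 4)*(a - 1)^2*(a + 1)*(a - 5)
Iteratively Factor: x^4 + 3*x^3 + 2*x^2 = (x + 2)*(x^3 + x^2) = x*(x + 2)*(x^2 + x) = x^2*(x + 2)*(x + 1)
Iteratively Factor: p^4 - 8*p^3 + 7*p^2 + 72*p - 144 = (p + 3)*(p^3 - 11*p^2 + 40*p - 48) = (p - 3)*(p + 3)*(p^2 - 8*p + 16) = (p - 4)*(p - 3)*(p + 3)*(p - 4)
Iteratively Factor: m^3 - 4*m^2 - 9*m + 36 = (m + 3)*(m^2 - 7*m + 12) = (m - 3)*(m + 3)*(m - 4)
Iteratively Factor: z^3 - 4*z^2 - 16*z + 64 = (z - 4)*(z^2 - 16) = (z - 4)^2*(z + 4)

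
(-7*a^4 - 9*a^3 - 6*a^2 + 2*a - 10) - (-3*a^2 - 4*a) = -7*a^4 - 9*a^3 - 3*a^2 + 6*a - 10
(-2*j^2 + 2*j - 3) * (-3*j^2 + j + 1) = 6*j^4 - 8*j^3 + 9*j^2 - j - 3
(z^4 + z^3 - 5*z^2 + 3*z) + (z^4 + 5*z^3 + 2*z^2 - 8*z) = 2*z^4 + 6*z^3 - 3*z^2 - 5*z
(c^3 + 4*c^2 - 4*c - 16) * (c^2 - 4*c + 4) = c^5 - 16*c^3 + 16*c^2 + 48*c - 64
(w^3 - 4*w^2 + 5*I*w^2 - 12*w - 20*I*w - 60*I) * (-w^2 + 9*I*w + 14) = -w^5 + 4*w^4 + 4*I*w^4 - 19*w^3 - 16*I*w^3 + 124*w^2 + 22*I*w^2 + 372*w - 280*I*w - 840*I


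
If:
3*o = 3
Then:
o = 1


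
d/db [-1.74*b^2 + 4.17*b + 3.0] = 4.17 - 3.48*b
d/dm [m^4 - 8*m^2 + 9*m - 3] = 4*m^3 - 16*m + 9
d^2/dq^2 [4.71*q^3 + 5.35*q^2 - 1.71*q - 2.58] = 28.26*q + 10.7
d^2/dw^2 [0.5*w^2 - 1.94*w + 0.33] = 1.00000000000000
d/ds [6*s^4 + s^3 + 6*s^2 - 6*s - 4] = 24*s^3 + 3*s^2 + 12*s - 6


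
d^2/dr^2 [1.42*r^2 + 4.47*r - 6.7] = 2.84000000000000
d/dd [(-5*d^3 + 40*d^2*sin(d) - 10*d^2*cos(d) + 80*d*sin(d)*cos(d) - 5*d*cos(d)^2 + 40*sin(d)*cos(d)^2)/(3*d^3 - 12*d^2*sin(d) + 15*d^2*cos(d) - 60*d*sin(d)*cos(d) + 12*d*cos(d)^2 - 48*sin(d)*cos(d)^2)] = 5*(-3*d^3*sin(d) + 4*d^3*cos(d) + 36*d^2*sin(d)^2 - 4*d^2*sin(d) + 20*d^2*cos(d)^2 - 3*d^2*cos(d) - 96*d*sin(d)^3 + 8*d*sin(2*d) + 16*d*cos(d)^3 - 96*sin(d)^2*cos(d) - 16*sin(d)*cos(d)^2)/(3*(d - 4*sin(d))^2*(d + 4*cos(d))^2)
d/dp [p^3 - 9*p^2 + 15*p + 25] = 3*p^2 - 18*p + 15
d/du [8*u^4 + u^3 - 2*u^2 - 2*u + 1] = 32*u^3 + 3*u^2 - 4*u - 2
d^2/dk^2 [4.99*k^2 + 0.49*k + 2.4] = 9.98000000000000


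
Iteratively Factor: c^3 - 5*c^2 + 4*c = (c - 1)*(c^2 - 4*c) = (c - 4)*(c - 1)*(c)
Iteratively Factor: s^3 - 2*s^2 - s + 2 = (s - 2)*(s^2 - 1) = (s - 2)*(s + 1)*(s - 1)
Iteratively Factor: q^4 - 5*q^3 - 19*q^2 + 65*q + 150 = (q + 2)*(q^3 - 7*q^2 - 5*q + 75) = (q - 5)*(q + 2)*(q^2 - 2*q - 15) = (q - 5)*(q + 2)*(q + 3)*(q - 5)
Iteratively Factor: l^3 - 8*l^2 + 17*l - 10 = (l - 1)*(l^2 - 7*l + 10) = (l - 2)*(l - 1)*(l - 5)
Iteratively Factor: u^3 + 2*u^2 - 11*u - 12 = (u - 3)*(u^2 + 5*u + 4) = (u - 3)*(u + 4)*(u + 1)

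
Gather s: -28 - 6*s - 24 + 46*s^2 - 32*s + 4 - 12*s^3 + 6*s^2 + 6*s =-12*s^3 + 52*s^2 - 32*s - 48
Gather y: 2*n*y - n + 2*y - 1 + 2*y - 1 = -n + y*(2*n + 4) - 2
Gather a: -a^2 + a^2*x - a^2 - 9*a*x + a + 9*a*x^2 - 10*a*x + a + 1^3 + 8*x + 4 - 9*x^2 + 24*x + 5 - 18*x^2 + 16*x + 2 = a^2*(x - 2) + a*(9*x^2 - 19*x + 2) - 27*x^2 + 48*x + 12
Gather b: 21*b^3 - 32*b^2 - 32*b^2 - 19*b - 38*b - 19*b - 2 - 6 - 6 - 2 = 21*b^3 - 64*b^2 - 76*b - 16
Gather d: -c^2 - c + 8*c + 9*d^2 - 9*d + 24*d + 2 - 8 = -c^2 + 7*c + 9*d^2 + 15*d - 6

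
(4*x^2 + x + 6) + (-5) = 4*x^2 + x + 1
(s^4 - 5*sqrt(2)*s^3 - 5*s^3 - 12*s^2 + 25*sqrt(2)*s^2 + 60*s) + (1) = s^4 - 5*sqrt(2)*s^3 - 5*s^3 - 12*s^2 + 25*sqrt(2)*s^2 + 60*s + 1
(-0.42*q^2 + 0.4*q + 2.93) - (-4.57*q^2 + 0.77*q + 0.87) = 4.15*q^2 - 0.37*q + 2.06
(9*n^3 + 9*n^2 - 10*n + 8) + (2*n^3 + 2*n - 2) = 11*n^3 + 9*n^2 - 8*n + 6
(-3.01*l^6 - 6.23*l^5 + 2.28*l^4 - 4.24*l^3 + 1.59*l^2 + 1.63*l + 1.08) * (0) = 0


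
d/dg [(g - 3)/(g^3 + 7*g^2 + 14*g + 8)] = (g^3 + 7*g^2 + 14*g - (g - 3)*(3*g^2 + 14*g + 14) + 8)/(g^3 + 7*g^2 + 14*g + 8)^2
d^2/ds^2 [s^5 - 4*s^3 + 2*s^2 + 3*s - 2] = 20*s^3 - 24*s + 4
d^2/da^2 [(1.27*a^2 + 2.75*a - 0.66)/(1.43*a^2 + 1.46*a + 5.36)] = (5.943938*a^3 - 66.50358*a^2 - 134.736888*a + 37.236208)/(2.924207*a^6 + 8.956662*a^5 + 42.026556*a^4 + 70.255784*a^3 + 157.526112*a^2 + 125.835648*a + 153.990656)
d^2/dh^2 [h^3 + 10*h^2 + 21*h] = 6*h + 20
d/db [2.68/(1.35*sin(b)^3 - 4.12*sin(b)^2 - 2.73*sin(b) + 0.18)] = (-10.854*sin(b)^2 + 22.0832*sin(b) + 7.3164)*cos(b)/(1.35*sin(b)^3 - 4.12*sin(b)^2 - 2.73*sin(b) + 0.18)^2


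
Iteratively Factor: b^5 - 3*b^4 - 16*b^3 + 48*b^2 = (b + 4)*(b^4 - 7*b^3 + 12*b^2) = (b - 4)*(b + 4)*(b^3 - 3*b^2) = b*(b - 4)*(b + 4)*(b^2 - 3*b) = b*(b - 4)*(b - 3)*(b + 4)*(b)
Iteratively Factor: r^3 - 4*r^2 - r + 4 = (r - 4)*(r^2 - 1) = (r - 4)*(r - 1)*(r + 1)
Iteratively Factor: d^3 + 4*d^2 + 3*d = (d)*(d^2 + 4*d + 3) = d*(d + 1)*(d + 3)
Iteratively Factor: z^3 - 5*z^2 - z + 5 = (z + 1)*(z^2 - 6*z + 5) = (z - 5)*(z + 1)*(z - 1)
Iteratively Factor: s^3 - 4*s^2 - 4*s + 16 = (s + 2)*(s^2 - 6*s + 8) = (s - 2)*(s + 2)*(s - 4)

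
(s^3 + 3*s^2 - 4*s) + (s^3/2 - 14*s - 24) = 3*s^3/2 + 3*s^2 - 18*s - 24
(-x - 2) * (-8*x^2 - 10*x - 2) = 8*x^3 + 26*x^2 + 22*x + 4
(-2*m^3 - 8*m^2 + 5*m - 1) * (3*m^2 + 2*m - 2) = -6*m^5 - 28*m^4 + 3*m^3 + 23*m^2 - 12*m + 2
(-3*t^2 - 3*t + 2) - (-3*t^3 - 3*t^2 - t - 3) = 3*t^3 - 2*t + 5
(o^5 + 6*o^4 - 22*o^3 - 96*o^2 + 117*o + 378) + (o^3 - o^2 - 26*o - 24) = o^5 + 6*o^4 - 21*o^3 - 97*o^2 + 91*o + 354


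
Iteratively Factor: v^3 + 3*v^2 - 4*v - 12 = (v + 2)*(v^2 + v - 6) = (v - 2)*(v + 2)*(v + 3)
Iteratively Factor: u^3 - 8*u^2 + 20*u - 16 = (u - 2)*(u^2 - 6*u + 8) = (u - 2)^2*(u - 4)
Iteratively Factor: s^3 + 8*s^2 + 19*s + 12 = (s + 3)*(s^2 + 5*s + 4) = (s + 1)*(s + 3)*(s + 4)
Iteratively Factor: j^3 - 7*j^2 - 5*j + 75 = (j - 5)*(j^2 - 2*j - 15) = (j - 5)*(j + 3)*(j - 5)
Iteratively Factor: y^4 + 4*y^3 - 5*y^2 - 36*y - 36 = (y + 2)*(y^3 + 2*y^2 - 9*y - 18) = (y - 3)*(y + 2)*(y^2 + 5*y + 6) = (y - 3)*(y + 2)^2*(y + 3)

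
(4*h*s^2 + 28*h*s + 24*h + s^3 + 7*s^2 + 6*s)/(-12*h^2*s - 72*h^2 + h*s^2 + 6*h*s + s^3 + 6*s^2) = (s + 1)/(-3*h + s)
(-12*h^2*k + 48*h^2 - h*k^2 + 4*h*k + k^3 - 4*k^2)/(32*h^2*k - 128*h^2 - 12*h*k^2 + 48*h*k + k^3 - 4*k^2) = (-3*h - k)/(8*h - k)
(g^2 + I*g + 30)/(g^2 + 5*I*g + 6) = (g - 5*I)/(g - I)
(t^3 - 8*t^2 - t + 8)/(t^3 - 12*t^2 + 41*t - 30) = (t^2 - 7*t - 8)/(t^2 - 11*t + 30)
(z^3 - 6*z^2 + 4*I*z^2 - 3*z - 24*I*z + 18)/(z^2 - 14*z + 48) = (z^2 + 4*I*z - 3)/(z - 8)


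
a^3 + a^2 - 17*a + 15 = (a - 3)*(a - 1)*(a + 5)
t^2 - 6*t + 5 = (t - 5)*(t - 1)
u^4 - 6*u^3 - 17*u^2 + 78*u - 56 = (u - 7)*(u - 2)*(u - 1)*(u + 4)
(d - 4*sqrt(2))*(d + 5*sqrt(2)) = d^2 + sqrt(2)*d - 40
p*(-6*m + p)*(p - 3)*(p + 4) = -6*m*p^3 - 6*m*p^2 + 72*m*p + p^4 + p^3 - 12*p^2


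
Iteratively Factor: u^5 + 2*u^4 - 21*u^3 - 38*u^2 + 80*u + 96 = (u - 2)*(u^4 + 4*u^3 - 13*u^2 - 64*u - 48) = (u - 4)*(u - 2)*(u^3 + 8*u^2 + 19*u + 12) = (u - 4)*(u - 2)*(u + 4)*(u^2 + 4*u + 3) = (u - 4)*(u - 2)*(u + 1)*(u + 4)*(u + 3)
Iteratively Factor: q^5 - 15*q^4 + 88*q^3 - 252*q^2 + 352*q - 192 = (q - 2)*(q^4 - 13*q^3 + 62*q^2 - 128*q + 96) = (q - 2)^2*(q^3 - 11*q^2 + 40*q - 48) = (q - 4)*(q - 2)^2*(q^2 - 7*q + 12) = (q - 4)*(q - 3)*(q - 2)^2*(q - 4)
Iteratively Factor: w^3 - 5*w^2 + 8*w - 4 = (w - 2)*(w^2 - 3*w + 2) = (w - 2)*(w - 1)*(w - 2)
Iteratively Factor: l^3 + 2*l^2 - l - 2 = (l + 2)*(l^2 - 1) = (l - 1)*(l + 2)*(l + 1)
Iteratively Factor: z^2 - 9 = (z + 3)*(z - 3)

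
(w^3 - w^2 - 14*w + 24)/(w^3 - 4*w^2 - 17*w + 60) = (w - 2)/(w - 5)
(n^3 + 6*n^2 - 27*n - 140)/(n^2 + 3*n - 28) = (n^2 - n - 20)/(n - 4)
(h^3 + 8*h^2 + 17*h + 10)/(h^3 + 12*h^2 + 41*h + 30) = (h + 2)/(h + 6)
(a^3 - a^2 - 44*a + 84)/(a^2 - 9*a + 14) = (a^2 + a - 42)/(a - 7)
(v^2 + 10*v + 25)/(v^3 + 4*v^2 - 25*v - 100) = (v + 5)/(v^2 - v - 20)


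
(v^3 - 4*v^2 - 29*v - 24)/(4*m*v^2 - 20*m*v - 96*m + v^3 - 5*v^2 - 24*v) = (v + 1)/(4*m + v)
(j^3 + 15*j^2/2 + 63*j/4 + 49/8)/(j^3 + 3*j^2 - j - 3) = (8*j^3 + 60*j^2 + 126*j + 49)/(8*(j^3 + 3*j^2 - j - 3))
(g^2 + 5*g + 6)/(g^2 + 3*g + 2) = (g + 3)/(g + 1)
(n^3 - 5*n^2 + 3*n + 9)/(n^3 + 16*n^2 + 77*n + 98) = (n^3 - 5*n^2 + 3*n + 9)/(n^3 + 16*n^2 + 77*n + 98)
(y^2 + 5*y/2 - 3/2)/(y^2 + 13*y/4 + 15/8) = 4*(2*y^2 + 5*y - 3)/(8*y^2 + 26*y + 15)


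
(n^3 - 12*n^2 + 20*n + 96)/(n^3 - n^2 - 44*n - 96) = (n^2 - 4*n - 12)/(n^2 + 7*n + 12)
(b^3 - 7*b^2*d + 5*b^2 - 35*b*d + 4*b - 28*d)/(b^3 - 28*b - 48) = (b^2 - 7*b*d + b - 7*d)/(b^2 - 4*b - 12)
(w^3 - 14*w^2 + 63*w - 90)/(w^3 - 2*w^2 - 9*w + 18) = (w^2 - 11*w + 30)/(w^2 + w - 6)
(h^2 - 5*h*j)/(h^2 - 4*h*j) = (h - 5*j)/(h - 4*j)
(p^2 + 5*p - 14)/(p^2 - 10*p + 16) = (p + 7)/(p - 8)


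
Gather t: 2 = 2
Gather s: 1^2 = 1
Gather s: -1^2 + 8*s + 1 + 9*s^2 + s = 9*s^2 + 9*s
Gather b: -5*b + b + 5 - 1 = 4 - 4*b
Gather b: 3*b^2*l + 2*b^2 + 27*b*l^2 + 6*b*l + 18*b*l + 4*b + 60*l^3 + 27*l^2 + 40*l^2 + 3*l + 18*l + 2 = b^2*(3*l + 2) + b*(27*l^2 + 24*l + 4) + 60*l^3 + 67*l^2 + 21*l + 2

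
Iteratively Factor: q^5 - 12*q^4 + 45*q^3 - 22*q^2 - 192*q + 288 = (q - 4)*(q^4 - 8*q^3 + 13*q^2 + 30*q - 72) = (q - 4)*(q - 3)*(q^3 - 5*q^2 - 2*q + 24) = (q - 4)*(q - 3)*(q + 2)*(q^2 - 7*q + 12) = (q - 4)*(q - 3)^2*(q + 2)*(q - 4)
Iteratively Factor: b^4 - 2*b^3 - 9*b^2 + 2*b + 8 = (b - 1)*(b^3 - b^2 - 10*b - 8) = (b - 1)*(b + 1)*(b^2 - 2*b - 8) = (b - 4)*(b - 1)*(b + 1)*(b + 2)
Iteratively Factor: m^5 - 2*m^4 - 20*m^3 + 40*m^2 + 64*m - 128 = (m + 4)*(m^4 - 6*m^3 + 4*m^2 + 24*m - 32) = (m + 2)*(m + 4)*(m^3 - 8*m^2 + 20*m - 16) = (m - 4)*(m + 2)*(m + 4)*(m^2 - 4*m + 4) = (m - 4)*(m - 2)*(m + 2)*(m + 4)*(m - 2)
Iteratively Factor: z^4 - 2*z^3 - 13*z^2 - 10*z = (z + 2)*(z^3 - 4*z^2 - 5*z) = (z - 5)*(z + 2)*(z^2 + z) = (z - 5)*(z + 1)*(z + 2)*(z)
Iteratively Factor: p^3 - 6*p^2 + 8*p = (p - 4)*(p^2 - 2*p) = (p - 4)*(p - 2)*(p)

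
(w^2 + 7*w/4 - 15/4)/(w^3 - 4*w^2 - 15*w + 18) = (w - 5/4)/(w^2 - 7*w + 6)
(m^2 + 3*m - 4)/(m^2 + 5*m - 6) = (m + 4)/(m + 6)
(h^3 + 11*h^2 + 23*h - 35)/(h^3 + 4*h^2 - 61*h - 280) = (h - 1)/(h - 8)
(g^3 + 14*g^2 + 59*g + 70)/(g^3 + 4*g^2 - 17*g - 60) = (g^2 + 9*g + 14)/(g^2 - g - 12)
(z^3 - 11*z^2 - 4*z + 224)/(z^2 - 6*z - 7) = (z^2 - 4*z - 32)/(z + 1)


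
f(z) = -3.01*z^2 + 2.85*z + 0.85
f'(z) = 2.85 - 6.02*z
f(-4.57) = -75.04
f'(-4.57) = 30.36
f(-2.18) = -19.67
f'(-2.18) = 15.97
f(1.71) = -3.08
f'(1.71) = -7.44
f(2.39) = -9.53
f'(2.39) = -11.54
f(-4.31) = -67.35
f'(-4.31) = 28.80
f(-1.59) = -11.29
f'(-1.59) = 12.42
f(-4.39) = -69.67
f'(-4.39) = 29.28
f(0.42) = 1.52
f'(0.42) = 0.32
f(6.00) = -90.41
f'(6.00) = -33.27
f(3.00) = -17.69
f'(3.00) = -15.21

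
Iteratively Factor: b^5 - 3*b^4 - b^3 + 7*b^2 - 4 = (b - 2)*(b^4 - b^3 - 3*b^2 + b + 2) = (b - 2)*(b - 1)*(b^3 - 3*b - 2) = (b - 2)^2*(b - 1)*(b^2 + 2*b + 1) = (b - 2)^2*(b - 1)*(b + 1)*(b + 1)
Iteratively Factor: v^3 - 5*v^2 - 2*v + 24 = (v + 2)*(v^2 - 7*v + 12) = (v - 4)*(v + 2)*(v - 3)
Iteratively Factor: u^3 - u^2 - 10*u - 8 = (u - 4)*(u^2 + 3*u + 2) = (u - 4)*(u + 2)*(u + 1)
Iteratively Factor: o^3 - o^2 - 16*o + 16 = (o - 4)*(o^2 + 3*o - 4) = (o - 4)*(o - 1)*(o + 4)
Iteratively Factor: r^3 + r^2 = (r + 1)*(r^2) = r*(r + 1)*(r)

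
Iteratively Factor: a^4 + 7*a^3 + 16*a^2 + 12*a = (a)*(a^3 + 7*a^2 + 16*a + 12) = a*(a + 2)*(a^2 + 5*a + 6) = a*(a + 2)^2*(a + 3)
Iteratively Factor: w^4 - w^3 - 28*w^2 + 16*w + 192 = (w - 4)*(w^3 + 3*w^2 - 16*w - 48) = (w - 4)*(w + 4)*(w^2 - w - 12) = (w - 4)^2*(w + 4)*(w + 3)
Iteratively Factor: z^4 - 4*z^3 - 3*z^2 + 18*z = (z - 3)*(z^3 - z^2 - 6*z) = (z - 3)^2*(z^2 + 2*z) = z*(z - 3)^2*(z + 2)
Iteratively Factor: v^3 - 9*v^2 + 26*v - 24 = (v - 3)*(v^2 - 6*v + 8) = (v - 4)*(v - 3)*(v - 2)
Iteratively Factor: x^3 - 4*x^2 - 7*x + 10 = (x - 5)*(x^2 + x - 2) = (x - 5)*(x + 2)*(x - 1)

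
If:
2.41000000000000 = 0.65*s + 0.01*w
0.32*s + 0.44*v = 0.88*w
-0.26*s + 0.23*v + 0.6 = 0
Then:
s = 3.68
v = 1.55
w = 2.11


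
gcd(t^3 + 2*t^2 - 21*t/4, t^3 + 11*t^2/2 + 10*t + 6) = 1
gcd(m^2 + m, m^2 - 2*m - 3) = m + 1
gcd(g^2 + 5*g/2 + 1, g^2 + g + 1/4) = g + 1/2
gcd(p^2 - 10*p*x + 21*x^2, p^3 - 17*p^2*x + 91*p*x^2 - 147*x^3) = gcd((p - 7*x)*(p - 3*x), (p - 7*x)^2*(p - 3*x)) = p^2 - 10*p*x + 21*x^2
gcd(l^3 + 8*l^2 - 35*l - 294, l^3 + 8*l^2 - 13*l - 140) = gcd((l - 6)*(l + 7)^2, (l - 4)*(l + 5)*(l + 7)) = l + 7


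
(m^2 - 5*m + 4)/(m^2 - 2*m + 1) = (m - 4)/(m - 1)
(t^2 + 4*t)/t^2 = (t + 4)/t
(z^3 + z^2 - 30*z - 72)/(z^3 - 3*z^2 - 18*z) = (z + 4)/z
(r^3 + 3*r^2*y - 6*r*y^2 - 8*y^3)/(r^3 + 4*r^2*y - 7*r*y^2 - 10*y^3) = (r + 4*y)/(r + 5*y)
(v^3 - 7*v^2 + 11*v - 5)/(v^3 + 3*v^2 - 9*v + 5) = (v - 5)/(v + 5)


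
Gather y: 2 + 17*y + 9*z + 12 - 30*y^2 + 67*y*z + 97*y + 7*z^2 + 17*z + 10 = -30*y^2 + y*(67*z + 114) + 7*z^2 + 26*z + 24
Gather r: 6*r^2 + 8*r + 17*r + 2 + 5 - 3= 6*r^2 + 25*r + 4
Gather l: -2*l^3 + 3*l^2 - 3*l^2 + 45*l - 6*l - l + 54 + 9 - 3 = -2*l^3 + 38*l + 60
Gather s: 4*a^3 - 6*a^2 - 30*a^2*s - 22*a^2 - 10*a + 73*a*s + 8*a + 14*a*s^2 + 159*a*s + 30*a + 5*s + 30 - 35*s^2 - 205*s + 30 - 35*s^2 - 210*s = 4*a^3 - 28*a^2 + 28*a + s^2*(14*a - 70) + s*(-30*a^2 + 232*a - 410) + 60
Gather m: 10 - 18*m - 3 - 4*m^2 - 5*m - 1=-4*m^2 - 23*m + 6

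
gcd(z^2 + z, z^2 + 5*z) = z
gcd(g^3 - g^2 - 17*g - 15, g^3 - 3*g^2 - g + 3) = g + 1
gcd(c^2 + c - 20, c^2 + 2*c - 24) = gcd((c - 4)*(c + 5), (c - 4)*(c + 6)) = c - 4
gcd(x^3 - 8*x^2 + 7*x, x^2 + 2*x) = x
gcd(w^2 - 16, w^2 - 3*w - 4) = w - 4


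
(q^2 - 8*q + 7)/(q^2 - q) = (q - 7)/q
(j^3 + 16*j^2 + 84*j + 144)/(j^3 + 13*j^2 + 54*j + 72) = (j + 6)/(j + 3)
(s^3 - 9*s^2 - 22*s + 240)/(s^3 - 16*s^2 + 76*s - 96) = (s + 5)/(s - 2)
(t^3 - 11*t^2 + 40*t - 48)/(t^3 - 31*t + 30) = (t^3 - 11*t^2 + 40*t - 48)/(t^3 - 31*t + 30)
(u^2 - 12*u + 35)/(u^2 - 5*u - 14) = (u - 5)/(u + 2)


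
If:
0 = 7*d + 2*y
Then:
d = -2*y/7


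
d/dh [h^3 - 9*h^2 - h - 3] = 3*h^2 - 18*h - 1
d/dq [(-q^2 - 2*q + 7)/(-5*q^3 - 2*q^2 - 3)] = (-q*(15*q + 4)*(q^2 + 2*q - 7) + 2*(q + 1)*(5*q^3 + 2*q^2 + 3))/(5*q^3 + 2*q^2 + 3)^2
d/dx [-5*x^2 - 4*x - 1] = -10*x - 4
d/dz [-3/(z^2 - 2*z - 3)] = 6*(z - 1)/(-z^2 + 2*z + 3)^2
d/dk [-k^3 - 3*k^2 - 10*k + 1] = -3*k^2 - 6*k - 10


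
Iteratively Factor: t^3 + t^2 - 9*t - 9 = (t - 3)*(t^2 + 4*t + 3) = (t - 3)*(t + 3)*(t + 1)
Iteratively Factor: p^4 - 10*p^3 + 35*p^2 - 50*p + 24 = (p - 2)*(p^3 - 8*p^2 + 19*p - 12) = (p - 3)*(p - 2)*(p^2 - 5*p + 4) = (p - 3)*(p - 2)*(p - 1)*(p - 4)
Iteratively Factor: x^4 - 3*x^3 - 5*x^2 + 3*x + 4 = (x + 1)*(x^3 - 4*x^2 - x + 4) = (x - 4)*(x + 1)*(x^2 - 1) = (x - 4)*(x + 1)^2*(x - 1)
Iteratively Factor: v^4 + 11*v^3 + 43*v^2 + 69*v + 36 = (v + 3)*(v^3 + 8*v^2 + 19*v + 12) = (v + 3)^2*(v^2 + 5*v + 4) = (v + 3)^2*(v + 4)*(v + 1)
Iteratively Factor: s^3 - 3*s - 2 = (s - 2)*(s^2 + 2*s + 1) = (s - 2)*(s + 1)*(s + 1)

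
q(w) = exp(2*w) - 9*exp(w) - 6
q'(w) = 2*exp(2*w) - 9*exp(w)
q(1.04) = -23.46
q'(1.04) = -9.45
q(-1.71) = -7.60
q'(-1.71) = -1.56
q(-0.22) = -12.58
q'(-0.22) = -5.93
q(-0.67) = -10.34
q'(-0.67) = -4.08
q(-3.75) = -6.21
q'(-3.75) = -0.21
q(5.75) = 95882.06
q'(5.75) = 194603.83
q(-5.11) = -6.05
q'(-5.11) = -0.05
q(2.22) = -4.09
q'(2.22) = 86.68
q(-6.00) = -6.02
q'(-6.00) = -0.02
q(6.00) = 159117.93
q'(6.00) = 321878.72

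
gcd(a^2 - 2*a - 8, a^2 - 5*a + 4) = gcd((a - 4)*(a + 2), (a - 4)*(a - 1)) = a - 4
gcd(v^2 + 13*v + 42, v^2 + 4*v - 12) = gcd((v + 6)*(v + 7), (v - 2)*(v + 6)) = v + 6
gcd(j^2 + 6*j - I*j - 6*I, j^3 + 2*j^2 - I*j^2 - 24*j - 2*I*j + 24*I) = j^2 + j*(6 - I) - 6*I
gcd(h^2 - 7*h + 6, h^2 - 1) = h - 1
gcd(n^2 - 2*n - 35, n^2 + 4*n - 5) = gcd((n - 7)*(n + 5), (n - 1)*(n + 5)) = n + 5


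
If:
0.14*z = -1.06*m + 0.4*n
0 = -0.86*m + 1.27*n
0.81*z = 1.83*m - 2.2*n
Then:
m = 0.00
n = 0.00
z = 0.00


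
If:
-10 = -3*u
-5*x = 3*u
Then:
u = 10/3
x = -2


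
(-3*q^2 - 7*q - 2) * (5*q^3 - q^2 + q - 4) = -15*q^5 - 32*q^4 - 6*q^3 + 7*q^2 + 26*q + 8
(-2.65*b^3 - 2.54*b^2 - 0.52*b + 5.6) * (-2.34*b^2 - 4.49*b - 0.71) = 6.201*b^5 + 17.8421*b^4 + 14.5029*b^3 - 8.9658*b^2 - 24.7748*b - 3.976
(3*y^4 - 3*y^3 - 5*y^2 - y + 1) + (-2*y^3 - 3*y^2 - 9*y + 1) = 3*y^4 - 5*y^3 - 8*y^2 - 10*y + 2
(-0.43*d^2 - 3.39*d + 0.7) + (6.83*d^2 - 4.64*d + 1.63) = 6.4*d^2 - 8.03*d + 2.33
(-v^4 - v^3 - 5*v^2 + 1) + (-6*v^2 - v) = -v^4 - v^3 - 11*v^2 - v + 1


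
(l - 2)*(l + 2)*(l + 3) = l^3 + 3*l^2 - 4*l - 12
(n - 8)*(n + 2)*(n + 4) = n^3 - 2*n^2 - 40*n - 64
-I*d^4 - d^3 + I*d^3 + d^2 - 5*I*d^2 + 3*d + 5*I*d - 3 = (d - 1)*(d - 3*I)*(d + I)*(-I*d + 1)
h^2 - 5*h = h*(h - 5)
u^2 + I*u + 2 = (u - I)*(u + 2*I)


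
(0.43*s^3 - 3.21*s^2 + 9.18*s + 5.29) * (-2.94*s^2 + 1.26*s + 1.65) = -1.2642*s^5 + 9.9792*s^4 - 30.3243*s^3 - 9.2823*s^2 + 21.8124*s + 8.7285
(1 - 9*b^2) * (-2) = 18*b^2 - 2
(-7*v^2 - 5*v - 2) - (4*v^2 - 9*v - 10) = -11*v^2 + 4*v + 8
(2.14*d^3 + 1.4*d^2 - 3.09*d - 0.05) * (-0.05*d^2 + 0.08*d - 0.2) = -0.107*d^5 + 0.1012*d^4 - 0.1615*d^3 - 0.5247*d^2 + 0.614*d + 0.01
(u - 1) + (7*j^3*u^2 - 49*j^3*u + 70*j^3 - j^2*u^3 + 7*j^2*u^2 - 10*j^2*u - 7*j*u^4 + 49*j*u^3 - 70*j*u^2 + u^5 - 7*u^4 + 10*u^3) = 7*j^3*u^2 - 49*j^3*u + 70*j^3 - j^2*u^3 + 7*j^2*u^2 - 10*j^2*u - 7*j*u^4 + 49*j*u^3 - 70*j*u^2 + u^5 - 7*u^4 + 10*u^3 + u - 1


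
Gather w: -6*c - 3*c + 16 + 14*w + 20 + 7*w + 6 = -9*c + 21*w + 42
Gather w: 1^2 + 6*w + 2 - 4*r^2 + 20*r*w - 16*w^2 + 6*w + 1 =-4*r^2 - 16*w^2 + w*(20*r + 12) + 4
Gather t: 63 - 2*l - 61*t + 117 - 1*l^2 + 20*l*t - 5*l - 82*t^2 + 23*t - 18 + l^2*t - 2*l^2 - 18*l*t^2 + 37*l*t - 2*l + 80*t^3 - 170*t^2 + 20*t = -3*l^2 - 9*l + 80*t^3 + t^2*(-18*l - 252) + t*(l^2 + 57*l - 18) + 162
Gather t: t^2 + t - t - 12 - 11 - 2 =t^2 - 25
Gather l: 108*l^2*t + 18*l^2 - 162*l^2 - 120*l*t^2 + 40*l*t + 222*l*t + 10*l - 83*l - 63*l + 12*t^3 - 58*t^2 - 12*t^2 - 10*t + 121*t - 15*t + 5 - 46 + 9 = l^2*(108*t - 144) + l*(-120*t^2 + 262*t - 136) + 12*t^3 - 70*t^2 + 96*t - 32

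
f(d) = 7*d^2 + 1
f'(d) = 14*d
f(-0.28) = 1.55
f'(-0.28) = -3.92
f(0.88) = 6.42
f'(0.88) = 12.32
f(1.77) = 22.93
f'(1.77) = 24.78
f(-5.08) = 181.64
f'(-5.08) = -71.12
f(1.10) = 9.47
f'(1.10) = 15.40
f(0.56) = 3.20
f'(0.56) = 7.84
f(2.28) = 37.39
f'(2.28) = 31.92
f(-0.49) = 2.68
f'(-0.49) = -6.86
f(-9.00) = 568.00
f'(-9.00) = -126.00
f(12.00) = 1009.00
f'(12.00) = 168.00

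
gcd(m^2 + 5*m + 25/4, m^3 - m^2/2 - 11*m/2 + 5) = m + 5/2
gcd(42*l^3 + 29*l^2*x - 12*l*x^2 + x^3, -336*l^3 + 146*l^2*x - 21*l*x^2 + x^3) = 42*l^2 - 13*l*x + x^2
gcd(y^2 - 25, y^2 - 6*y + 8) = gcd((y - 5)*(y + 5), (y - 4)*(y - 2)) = 1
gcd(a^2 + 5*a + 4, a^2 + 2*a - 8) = a + 4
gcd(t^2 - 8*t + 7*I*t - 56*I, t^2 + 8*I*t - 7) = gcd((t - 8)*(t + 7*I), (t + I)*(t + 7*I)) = t + 7*I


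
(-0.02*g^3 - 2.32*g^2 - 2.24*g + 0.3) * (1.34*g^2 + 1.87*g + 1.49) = -0.0268*g^5 - 3.1462*g^4 - 7.3698*g^3 - 7.2436*g^2 - 2.7766*g + 0.447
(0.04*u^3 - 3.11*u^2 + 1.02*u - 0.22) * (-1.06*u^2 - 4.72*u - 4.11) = -0.0424*u^5 + 3.1078*u^4 + 13.4336*u^3 + 8.2009*u^2 - 3.1538*u + 0.9042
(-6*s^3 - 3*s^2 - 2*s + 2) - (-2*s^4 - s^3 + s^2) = 2*s^4 - 5*s^3 - 4*s^2 - 2*s + 2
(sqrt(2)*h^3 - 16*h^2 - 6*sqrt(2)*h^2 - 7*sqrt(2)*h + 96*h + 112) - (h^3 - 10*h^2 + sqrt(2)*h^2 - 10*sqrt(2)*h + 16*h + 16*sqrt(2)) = -h^3 + sqrt(2)*h^3 - 7*sqrt(2)*h^2 - 6*h^2 + 3*sqrt(2)*h + 80*h - 16*sqrt(2) + 112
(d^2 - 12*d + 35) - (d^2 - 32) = 67 - 12*d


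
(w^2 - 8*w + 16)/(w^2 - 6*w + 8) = (w - 4)/(w - 2)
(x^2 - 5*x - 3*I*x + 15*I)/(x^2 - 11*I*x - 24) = (x - 5)/(x - 8*I)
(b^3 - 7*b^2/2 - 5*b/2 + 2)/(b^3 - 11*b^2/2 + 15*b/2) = (2*b^3 - 7*b^2 - 5*b + 4)/(b*(2*b^2 - 11*b + 15))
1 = 1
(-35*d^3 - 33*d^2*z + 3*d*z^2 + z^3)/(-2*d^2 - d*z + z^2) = (-35*d^2 + 2*d*z + z^2)/(-2*d + z)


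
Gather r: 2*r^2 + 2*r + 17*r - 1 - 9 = 2*r^2 + 19*r - 10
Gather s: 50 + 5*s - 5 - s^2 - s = -s^2 + 4*s + 45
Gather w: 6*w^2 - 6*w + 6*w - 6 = 6*w^2 - 6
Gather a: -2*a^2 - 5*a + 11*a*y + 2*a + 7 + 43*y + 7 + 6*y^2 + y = -2*a^2 + a*(11*y - 3) + 6*y^2 + 44*y + 14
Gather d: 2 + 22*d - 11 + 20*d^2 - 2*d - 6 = 20*d^2 + 20*d - 15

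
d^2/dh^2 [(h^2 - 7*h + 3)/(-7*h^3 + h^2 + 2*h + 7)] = 2*(-49*h^6 + 1029*h^5 - 1071*h^4 - 68*h^3 + 2196*h^2 - 606*h - 138)/(343*h^9 - 147*h^8 - 273*h^7 - 946*h^6 + 372*h^5 + 555*h^4 + 937*h^3 - 231*h^2 - 294*h - 343)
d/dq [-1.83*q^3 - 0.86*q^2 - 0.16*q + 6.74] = -5.49*q^2 - 1.72*q - 0.16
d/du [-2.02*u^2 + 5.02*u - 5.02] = 5.02 - 4.04*u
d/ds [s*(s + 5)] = 2*s + 5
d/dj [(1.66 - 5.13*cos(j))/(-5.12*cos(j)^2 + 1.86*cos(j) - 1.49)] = (26.2656*cos(j)^2 - 16.9984*cos(j) - 4.5561)*sin(j)/(26.2144*cos(j)^4 - 19.0464*cos(j)^3 + 18.7172*cos(j)^2 - 5.5428*cos(j) + 2.2201)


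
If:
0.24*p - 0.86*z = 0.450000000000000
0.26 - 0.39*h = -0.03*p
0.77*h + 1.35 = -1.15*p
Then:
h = 0.55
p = -1.54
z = -0.95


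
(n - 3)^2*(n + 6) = n^3 - 27*n + 54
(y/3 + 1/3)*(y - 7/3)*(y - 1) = y^3/3 - 7*y^2/9 - y/3 + 7/9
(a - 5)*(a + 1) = a^2 - 4*a - 5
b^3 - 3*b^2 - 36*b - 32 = (b - 8)*(b + 1)*(b + 4)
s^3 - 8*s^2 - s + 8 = (s - 8)*(s - 1)*(s + 1)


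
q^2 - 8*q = q*(q - 8)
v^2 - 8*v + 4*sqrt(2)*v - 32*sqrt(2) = (v - 8)*(v + 4*sqrt(2))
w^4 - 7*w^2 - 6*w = w*(w - 3)*(w + 1)*(w + 2)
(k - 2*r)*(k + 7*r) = k^2 + 5*k*r - 14*r^2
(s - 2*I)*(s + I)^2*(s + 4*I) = s^4 + 4*I*s^3 + 3*s^2 + 14*I*s - 8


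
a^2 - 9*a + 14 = (a - 7)*(a - 2)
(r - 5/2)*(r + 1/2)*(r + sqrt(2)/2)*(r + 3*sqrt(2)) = r^4 - 2*r^3 + 7*sqrt(2)*r^3/2 - 7*sqrt(2)*r^2 + 7*r^2/4 - 35*sqrt(2)*r/8 - 6*r - 15/4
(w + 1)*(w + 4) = w^2 + 5*w + 4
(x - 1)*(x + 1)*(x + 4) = x^3 + 4*x^2 - x - 4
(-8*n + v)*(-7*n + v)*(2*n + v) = 112*n^3 + 26*n^2*v - 13*n*v^2 + v^3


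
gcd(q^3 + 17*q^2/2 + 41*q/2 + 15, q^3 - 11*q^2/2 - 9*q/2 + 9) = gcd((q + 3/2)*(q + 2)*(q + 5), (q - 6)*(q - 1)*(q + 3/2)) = q + 3/2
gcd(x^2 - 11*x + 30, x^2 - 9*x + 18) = x - 6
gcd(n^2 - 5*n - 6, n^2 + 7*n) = 1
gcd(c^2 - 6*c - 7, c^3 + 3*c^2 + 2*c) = c + 1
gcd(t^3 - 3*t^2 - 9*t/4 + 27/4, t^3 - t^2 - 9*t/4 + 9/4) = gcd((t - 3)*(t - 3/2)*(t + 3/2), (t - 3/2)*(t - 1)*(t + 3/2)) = t^2 - 9/4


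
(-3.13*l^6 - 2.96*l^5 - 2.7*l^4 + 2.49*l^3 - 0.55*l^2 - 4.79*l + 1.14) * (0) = 0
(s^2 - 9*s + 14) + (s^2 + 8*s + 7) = 2*s^2 - s + 21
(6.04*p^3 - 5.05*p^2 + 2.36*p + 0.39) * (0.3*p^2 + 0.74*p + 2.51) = 1.812*p^5 + 2.9546*p^4 + 12.1314*p^3 - 10.8121*p^2 + 6.2122*p + 0.9789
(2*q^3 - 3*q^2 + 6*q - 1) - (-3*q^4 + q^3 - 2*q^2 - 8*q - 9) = 3*q^4 + q^3 - q^2 + 14*q + 8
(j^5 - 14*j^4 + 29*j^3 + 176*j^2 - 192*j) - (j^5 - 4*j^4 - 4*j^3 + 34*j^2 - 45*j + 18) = -10*j^4 + 33*j^3 + 142*j^2 - 147*j - 18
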